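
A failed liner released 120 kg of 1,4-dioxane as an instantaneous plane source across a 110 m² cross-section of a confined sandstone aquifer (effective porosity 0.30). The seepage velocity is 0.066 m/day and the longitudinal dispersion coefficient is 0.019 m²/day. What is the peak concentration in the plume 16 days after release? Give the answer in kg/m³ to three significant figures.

1.86 kg/m³

The peak of an instantaneous 1D plume sits at x = vt; there the Gaussian factor is 1 and C_max = M/(n_e·A·√(4πDt)), where n_e·A is the pore area the mass is dissolved in.
√(4πDt) = √(4π × 0.019 × 16) = 1.955 m, so C_max = 120/(0.30 × 110 × 1.955) = 1.86 kg/m³.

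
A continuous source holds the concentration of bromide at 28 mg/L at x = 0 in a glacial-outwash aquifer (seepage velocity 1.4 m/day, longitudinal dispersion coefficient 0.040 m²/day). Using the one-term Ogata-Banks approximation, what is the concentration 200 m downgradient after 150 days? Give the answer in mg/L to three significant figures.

27.9 mg/L

For a continuous step input, C/C₀ ≈ ½·erfc((x−vt)/(2√(Dt))).
vt = 1.4 × 150 = 210 m and 2√(Dt) = 2√(0.040 × 150) = 4.899 m.
Argument (x−vt)/(2√(Dt)) = (200 − 210)/4.899 = -2.041; ½·erfc(-2.041) = 0.9981.
C = 28 × 0.9981 = 27.9 mg/L.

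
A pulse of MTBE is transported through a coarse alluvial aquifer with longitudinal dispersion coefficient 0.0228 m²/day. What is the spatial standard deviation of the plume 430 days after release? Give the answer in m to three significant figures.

Dispersive spreading gives a Gaussian with σ² = 2Dt; advection only shifts the center.
σ = √(2 × 0.0228 × 430) = 4.43 m.

4.43 m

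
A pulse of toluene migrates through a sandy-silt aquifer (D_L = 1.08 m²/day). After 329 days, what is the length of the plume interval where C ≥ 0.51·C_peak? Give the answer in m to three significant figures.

61.9 m

The plume is Gaussian with σ = √(2Dt) = √(2 × 1.08 × 329) = 26.66 m.
C/C_peak = exp(−Δx²/(2σ²)) = 0.51 ⇒ Δx = σ·√(−2 ln 0.51) = 26.66 × 1.160 = 30.93 m.
Width = 2Δx = 61.9 m.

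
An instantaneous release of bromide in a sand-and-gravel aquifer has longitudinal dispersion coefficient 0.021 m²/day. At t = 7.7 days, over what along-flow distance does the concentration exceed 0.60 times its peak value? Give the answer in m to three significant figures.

1.15 m

The plume is Gaussian with σ = √(2Dt) = √(2 × 0.021 × 7.7) = 0.5687 m.
C/C_peak = exp(−Δx²/(2σ²)) = 0.60 ⇒ Δx = σ·√(−2 ln 0.60) = 0.5687 × 1.011 = 0.5750 m.
Width = 2Δx = 1.15 m.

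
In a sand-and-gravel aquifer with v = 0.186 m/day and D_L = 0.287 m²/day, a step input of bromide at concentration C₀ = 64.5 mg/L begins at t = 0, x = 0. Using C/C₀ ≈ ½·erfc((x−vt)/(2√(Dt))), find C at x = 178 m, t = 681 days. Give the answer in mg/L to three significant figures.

For a continuous step input, C/C₀ ≈ ½·erfc((x−vt)/(2√(Dt))).
vt = 0.186 × 681 = 126.666 m and 2√(Dt) = 2√(0.287 × 681) = 27.96 m.
Argument (x−vt)/(2√(Dt)) = (178 − 126.666)/27.96 = 1.836; ½·erfc(1.836) = 0.004709.
C = 64.5 × 0.004709 = 0.304 mg/L.

0.304 mg/L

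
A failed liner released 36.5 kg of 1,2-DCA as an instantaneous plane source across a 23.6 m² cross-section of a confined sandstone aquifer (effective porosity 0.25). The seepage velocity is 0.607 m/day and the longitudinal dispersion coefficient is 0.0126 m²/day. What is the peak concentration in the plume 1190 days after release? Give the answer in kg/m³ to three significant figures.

The peak of an instantaneous 1D plume sits at x = vt; there the Gaussian factor is 1 and C_max = M/(n_e·A·√(4πDt)), where n_e·A is the pore area the mass is dissolved in.
√(4πDt) = √(4π × 0.0126 × 1190) = 13.73 m, so C_max = 36.5/(0.25 × 23.6 × 13.73) = 0.451 kg/m³.

0.451 kg/m³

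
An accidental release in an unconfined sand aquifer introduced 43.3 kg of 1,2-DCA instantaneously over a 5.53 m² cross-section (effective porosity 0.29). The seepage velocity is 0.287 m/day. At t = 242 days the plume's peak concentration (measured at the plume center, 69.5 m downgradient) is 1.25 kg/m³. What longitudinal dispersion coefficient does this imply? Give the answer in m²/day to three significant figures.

0.153 m²/day

At the plume center C_max = M/(n_e·A·√(4πDt)), so D = M²/(4πt·(n_e·A·C_max)²).
n_e·A·C_max = 0.29 × 5.53 × 1.25 = 2.005 kg/m.
D = 43.3²/(4π × 242 × 2.005²) = 0.153 m²/day.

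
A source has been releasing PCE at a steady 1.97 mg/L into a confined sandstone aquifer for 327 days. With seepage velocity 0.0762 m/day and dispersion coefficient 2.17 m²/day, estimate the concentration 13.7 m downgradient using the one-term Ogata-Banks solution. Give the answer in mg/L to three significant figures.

1.22 mg/L

For a continuous step input, C/C₀ ≈ ½·erfc((x−vt)/(2√(Dt))).
vt = 0.0762 × 327 = 24.9174 m and 2√(Dt) = 2√(2.17 × 327) = 53.28 m.
Argument (x−vt)/(2√(Dt)) = (13.7 − 24.9174)/53.28 = -0.2105; ½·erfc(-0.2105) = 0.6170.
C = 1.97 × 0.6170 = 1.22 mg/L.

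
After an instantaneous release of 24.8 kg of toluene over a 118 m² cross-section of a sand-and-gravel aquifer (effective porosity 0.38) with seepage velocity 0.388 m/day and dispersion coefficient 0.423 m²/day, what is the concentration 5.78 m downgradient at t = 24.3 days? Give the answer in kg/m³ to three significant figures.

For an instantaneous plane source, C(x,t) = M/(n_e·A·√(4πDt)) · exp(−(x−vt)²/(4Dt)), with n_e·A the pore (flow) area.
Plume center vt = 0.388 × 24.3 = 9.4284 m, so the well at 5.78 m is 3.6484 m upgradient of the peak.
√(4πDt) = 11.37 m, giving peak height M/(n_e·A·√(4πDt)) = 24.8/(0.38 × 118 × 11.37) = 0.04864 kg/m³.
(x−vt)²/(4Dt) = (-3.6484)²/(4 × 0.423 × 24.3) = 0.3237; exp(−0.3237) = 0.7235.
C = 0.04864 × 0.7235 = 0.0352 kg/m³.

0.0352 kg/m³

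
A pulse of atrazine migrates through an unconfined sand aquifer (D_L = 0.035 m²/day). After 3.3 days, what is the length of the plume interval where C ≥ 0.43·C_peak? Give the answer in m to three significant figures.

1.25 m

The plume is Gaussian with σ = √(2Dt) = √(2 × 0.035 × 3.3) = 0.4806 m.
C/C_peak = exp(−Δx²/(2σ²)) = 0.43 ⇒ Δx = σ·√(−2 ln 0.43) = 0.4806 × 1.299 = 0.6243 m.
Width = 2Δx = 1.25 m.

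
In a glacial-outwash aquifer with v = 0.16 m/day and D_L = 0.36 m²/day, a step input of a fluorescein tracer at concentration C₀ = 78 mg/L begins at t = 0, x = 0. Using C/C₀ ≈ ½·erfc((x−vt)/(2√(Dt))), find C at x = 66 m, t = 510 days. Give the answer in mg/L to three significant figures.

For a continuous step input, C/C₀ ≈ ½·erfc((x−vt)/(2√(Dt))).
vt = 0.16 × 510 = 81.6 m and 2√(Dt) = 2√(0.36 × 510) = 27.10 m.
Argument (x−vt)/(2√(Dt)) = (66 − 81.6)/27.10 = -0.5756; ½·erfc(-0.5756) = 0.7922.
C = 78 × 0.7922 = 61.8 mg/L.

61.8 mg/L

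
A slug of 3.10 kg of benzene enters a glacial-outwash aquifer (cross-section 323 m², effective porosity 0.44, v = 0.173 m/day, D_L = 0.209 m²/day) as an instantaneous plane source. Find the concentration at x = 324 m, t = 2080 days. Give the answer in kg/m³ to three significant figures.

For an instantaneous plane source, C(x,t) = M/(n_e·A·√(4πDt)) · exp(−(x−vt)²/(4Dt)), with n_e·A the pore (flow) area.
Plume center vt = 0.173 × 2080 = 359.84 m, so the well at 324 m is 35.84 m upgradient of the peak.
√(4πDt) = 73.91 m, giving peak height M/(n_e·A·√(4πDt)) = 3.10/(0.44 × 323 × 73.91) = 0.0002951 kg/m³.
(x−vt)²/(4Dt) = (-35.84)²/(4 × 0.209 × 2080) = 0.7387; exp(−0.7387) = 0.4777.
C = 0.0002951 × 0.4777 = 0.000141 kg/m³.

0.000141 kg/m³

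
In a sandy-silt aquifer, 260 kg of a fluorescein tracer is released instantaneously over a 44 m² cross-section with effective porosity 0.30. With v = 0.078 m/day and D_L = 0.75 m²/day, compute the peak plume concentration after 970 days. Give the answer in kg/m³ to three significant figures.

The peak of an instantaneous 1D plume sits at x = vt; there the Gaussian factor is 1 and C_max = M/(n_e·A·√(4πDt)), where n_e·A is the pore area the mass is dissolved in.
√(4πDt) = √(4π × 0.75 × 970) = 95.61 m, so C_max = 260/(0.30 × 44 × 95.61) = 0.206 kg/m³.

0.206 kg/m³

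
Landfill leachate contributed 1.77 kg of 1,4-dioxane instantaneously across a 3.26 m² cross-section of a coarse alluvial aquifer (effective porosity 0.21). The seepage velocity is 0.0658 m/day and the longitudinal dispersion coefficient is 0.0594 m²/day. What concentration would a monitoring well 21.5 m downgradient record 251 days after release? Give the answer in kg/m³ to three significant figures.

For an instantaneous plane source, C(x,t) = M/(n_e·A·√(4πDt)) · exp(−(x−vt)²/(4Dt)), with n_e·A the pore (flow) area.
Plume center vt = 0.0658 × 251 = 16.5158 m, so the well at 21.5 m is 4.9842 m downgradient of the peak.
√(4πDt) = 13.69 m, giving peak height M/(n_e·A·√(4πDt)) = 1.77/(0.21 × 3.26 × 13.69) = 0.1889 kg/m³.
(x−vt)²/(4Dt) = (4.9842)²/(4 × 0.0594 × 251) = 0.4166; exp(−0.4166) = 0.6593.
C = 0.1889 × 0.6593 = 0.125 kg/m³.

0.125 kg/m³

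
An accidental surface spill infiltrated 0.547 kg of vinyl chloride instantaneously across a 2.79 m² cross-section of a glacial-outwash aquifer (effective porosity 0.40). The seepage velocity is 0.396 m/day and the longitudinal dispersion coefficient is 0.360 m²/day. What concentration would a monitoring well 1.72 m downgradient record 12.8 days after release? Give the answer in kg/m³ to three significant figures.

0.0351 kg/m³

For an instantaneous plane source, C(x,t) = M/(n_e·A·√(4πDt)) · exp(−(x−vt)²/(4Dt)), with n_e·A the pore (flow) area.
Plume center vt = 0.396 × 12.8 = 5.0688 m, so the well at 1.72 m is 3.3488 m upgradient of the peak.
√(4πDt) = 7.610 m, giving peak height M/(n_e·A·√(4πDt)) = 0.547/(0.40 × 2.79 × 7.610) = 0.06441 kg/m³.
(x−vt)²/(4Dt) = (-3.3488)²/(4 × 0.360 × 12.8) = 0.6084; exp(−0.6084) = 0.5442.
C = 0.06441 × 0.5442 = 0.0351 kg/m³.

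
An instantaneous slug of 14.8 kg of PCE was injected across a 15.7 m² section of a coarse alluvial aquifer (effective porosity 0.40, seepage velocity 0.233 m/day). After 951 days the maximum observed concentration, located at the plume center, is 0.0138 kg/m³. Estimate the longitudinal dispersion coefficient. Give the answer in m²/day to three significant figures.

At the plume center C_max = M/(n_e·A·√(4πDt)), so D = M²/(4πt·(n_e·A·C_max)²).
n_e·A·C_max = 0.40 × 15.7 × 0.0138 = 0.08666 kg/m.
D = 14.8²/(4π × 951 × 0.08666²) = 2.44 m²/day.

2.44 m²/day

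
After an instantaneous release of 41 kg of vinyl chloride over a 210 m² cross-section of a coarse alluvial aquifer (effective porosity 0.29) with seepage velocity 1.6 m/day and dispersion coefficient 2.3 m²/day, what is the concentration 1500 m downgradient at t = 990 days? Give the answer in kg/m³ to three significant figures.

0.00183 kg/m³

For an instantaneous plane source, C(x,t) = M/(n_e·A·√(4πDt)) · exp(−(x−vt)²/(4Dt)), with n_e·A the pore (flow) area.
Plume center vt = 1.6 × 990 = 1584 m, so the well at 1500 m is 84 m upgradient of the peak.
√(4πDt) = 169.2 m, giving peak height M/(n_e·A·√(4πDt)) = 41/(0.29 × 210 × 169.2) = 0.003979 kg/m³.
(x−vt)²/(4Dt) = (-84)²/(4 × 2.3 × 990) = 0.7747; exp(−0.7747) = 0.4608.
C = 0.003979 × 0.4608 = 0.00183 kg/m³.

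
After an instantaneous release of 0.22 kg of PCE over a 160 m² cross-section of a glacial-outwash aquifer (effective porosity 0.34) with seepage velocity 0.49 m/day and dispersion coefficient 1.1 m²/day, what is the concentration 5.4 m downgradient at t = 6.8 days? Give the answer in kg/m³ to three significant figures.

For an instantaneous plane source, C(x,t) = M/(n_e·A·√(4πDt)) · exp(−(x−vt)²/(4Dt)), with n_e·A the pore (flow) area.
Plume center vt = 0.49 × 6.8 = 3.332 m, so the well at 5.4 m is 2.068 m downgradient of the peak.
√(4πDt) = 9.695 m, giving peak height M/(n_e·A·√(4πDt)) = 0.22/(0.34 × 160 × 9.695) = 0.0004171 kg/m³.
(x−vt)²/(4Dt) = (2.068)²/(4 × 1.1 × 6.8) = 0.1429; exp(−0.1429) = 0.8668.
C = 0.0004171 × 0.8668 = 0.000362 kg/m³.

0.000362 kg/m³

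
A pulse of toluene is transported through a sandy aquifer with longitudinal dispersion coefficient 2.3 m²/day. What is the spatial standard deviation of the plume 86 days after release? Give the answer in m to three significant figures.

Dispersive spreading gives a Gaussian with σ² = 2Dt; advection only shifts the center.
σ = √(2 × 2.3 × 86) = 19.9 m.

19.9 m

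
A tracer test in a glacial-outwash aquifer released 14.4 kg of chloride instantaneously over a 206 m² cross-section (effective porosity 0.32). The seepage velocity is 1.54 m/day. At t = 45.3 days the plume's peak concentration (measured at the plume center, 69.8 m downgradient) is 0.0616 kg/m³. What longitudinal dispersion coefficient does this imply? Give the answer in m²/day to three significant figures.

0.0221 m²/day

At the plume center C_max = M/(n_e·A·√(4πDt)), so D = M²/(4πt·(n_e·A·C_max)²).
n_e·A·C_max = 0.32 × 206 × 0.0616 = 4.061 kg/m.
D = 14.4²/(4π × 45.3 × 4.061²) = 0.0221 m²/day.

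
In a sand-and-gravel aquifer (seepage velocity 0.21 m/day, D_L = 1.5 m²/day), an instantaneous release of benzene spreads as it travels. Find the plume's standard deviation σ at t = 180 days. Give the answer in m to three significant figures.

23.2 m

Dispersive spreading gives a Gaussian with σ² = 2Dt; advection only shifts the center.
σ = √(2 × 1.5 × 180) = 23.2 m.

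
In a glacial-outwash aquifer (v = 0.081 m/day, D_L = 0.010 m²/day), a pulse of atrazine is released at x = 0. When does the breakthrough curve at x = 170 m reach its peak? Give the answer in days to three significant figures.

2100 days

For the 1D instantaneous-source solution, setting ∂C/∂t = 0 at fixed x gives v²t² + 2Dt − x² = 0, so t = (√(D² + v²x²) − D)/v².
√(D² + v²x²) = √(0.010² + 0.081² × 170²) = 13.77; v² = 0.006561.
t = (13.77 − 0.010)/0.006561 = 2100 days (vs. the pure-advection estimate x/v = 2100 d).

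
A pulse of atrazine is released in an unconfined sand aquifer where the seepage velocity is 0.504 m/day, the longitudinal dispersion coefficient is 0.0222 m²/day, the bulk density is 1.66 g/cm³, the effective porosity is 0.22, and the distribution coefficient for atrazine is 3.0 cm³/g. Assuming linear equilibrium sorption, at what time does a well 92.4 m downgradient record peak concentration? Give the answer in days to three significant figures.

Retardation factor R = 1 + ρ_b·K_d/n = 1 + 1.66 × 3.0/0.22 = 23.64.
Sorption retards both mechanisms: v_R = v/R = 0.02132 m/day, D_R = D/R = 0.0009391 m²/day.
Peak time from v_R²t² + 2D_R t − x² = 0: t = (√(D_R² + v_R²x²) − D_R)/v_R².
√(D_R² + v_R²x²) = √(0.0009391² + 0.02132² × 92.4²) = 1.970; v_R² = 0.0004545.
t = (1.970 − 0.0009391)/0.0004545 = 4330 days.

4330 days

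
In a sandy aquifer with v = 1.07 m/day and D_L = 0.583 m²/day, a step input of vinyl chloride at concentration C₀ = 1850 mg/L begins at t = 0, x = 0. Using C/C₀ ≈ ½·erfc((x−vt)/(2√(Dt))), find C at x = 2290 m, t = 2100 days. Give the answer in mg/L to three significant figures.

356 mg/L

For a continuous step input, C/C₀ ≈ ½·erfc((x−vt)/(2√(Dt))).
vt = 1.07 × 2100 = 2247 m and 2√(Dt) = 2√(0.583 × 2100) = 69.98 m.
Argument (x−vt)/(2√(Dt)) = (2290 − 2247)/69.98 = 0.6145; ½·erfc(0.6145) = 0.1924.
C = 1850 × 0.1924 = 356 mg/L.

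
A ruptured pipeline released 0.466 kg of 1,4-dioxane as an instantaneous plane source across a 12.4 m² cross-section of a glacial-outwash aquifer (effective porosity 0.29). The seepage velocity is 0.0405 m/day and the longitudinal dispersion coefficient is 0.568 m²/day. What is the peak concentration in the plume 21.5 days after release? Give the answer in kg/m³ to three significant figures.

0.0105 kg/m³

The peak of an instantaneous 1D plume sits at x = vt; there the Gaussian factor is 1 and C_max = M/(n_e·A·√(4πDt)), where n_e·A is the pore area the mass is dissolved in.
√(4πDt) = √(4π × 0.568 × 21.5) = 12.39 m, so C_max = 0.466/(0.29 × 12.4 × 12.39) = 0.0105 kg/m³.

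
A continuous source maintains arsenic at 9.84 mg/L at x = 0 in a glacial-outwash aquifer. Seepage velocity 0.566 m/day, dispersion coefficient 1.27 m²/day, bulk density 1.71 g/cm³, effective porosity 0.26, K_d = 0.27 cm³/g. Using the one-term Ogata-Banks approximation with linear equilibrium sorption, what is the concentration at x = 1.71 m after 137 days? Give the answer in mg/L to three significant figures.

Retardation factor R = 1 + ρ_b·K_d/n = 1 + 1.71 × 0.27/0.26 = 2.776.
Sorption retards both mechanisms: v_R = v/R = 0.2039 m/day, D_R = D/R = 0.4575 m²/day.
v_R·t = 0.2039 × 137 = 27.9343 m; 2√(D_R t) = 15.83 m; argument = (1.71 − 27.9343)/15.83 = -1.657.
C = C₀ × ½·erfc(-1.657) = 9.84 × 0.9904 = 9.75 mg/L.

9.75 mg/L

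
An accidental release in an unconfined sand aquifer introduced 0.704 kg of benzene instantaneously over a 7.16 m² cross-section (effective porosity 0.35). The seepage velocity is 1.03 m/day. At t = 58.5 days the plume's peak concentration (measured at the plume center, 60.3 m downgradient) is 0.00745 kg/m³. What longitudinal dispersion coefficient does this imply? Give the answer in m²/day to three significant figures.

1.93 m²/day

At the plume center C_max = M/(n_e·A·√(4πDt)), so D = M²/(4πt·(n_e·A·C_max)²).
n_e·A·C_max = 0.35 × 7.16 × 0.00745 = 0.01867 kg/m.
D = 0.704²/(4π × 58.5 × 0.01867²) = 1.93 m²/day.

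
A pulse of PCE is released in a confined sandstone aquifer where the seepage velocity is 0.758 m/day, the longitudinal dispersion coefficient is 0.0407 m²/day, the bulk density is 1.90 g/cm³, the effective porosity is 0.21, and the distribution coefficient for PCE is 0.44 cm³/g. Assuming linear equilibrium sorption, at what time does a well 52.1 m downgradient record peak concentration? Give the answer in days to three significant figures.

342 days

Retardation factor R = 1 + ρ_b·K_d/n = 1 + 1.90 × 0.44/0.21 = 4.981.
Sorption retards both mechanisms: v_R = v/R = 0.1522 m/day, D_R = D/R = 0.008171 m²/day.
Peak time from v_R²t² + 2D_R t − x² = 0: t = (√(D_R² + v_R²x²) − D_R)/v_R².
√(D_R² + v_R²x²) = √(0.008171² + 0.1522² × 52.1²) = 7.930; v_R² = 0.02316.
t = (7.930 − 0.008171)/0.02316 = 342 days.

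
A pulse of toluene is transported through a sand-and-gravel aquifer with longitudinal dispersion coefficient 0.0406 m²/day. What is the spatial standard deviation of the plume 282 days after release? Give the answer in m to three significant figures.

4.79 m

Dispersive spreading gives a Gaussian with σ² = 2Dt; advection only shifts the center.
σ = √(2 × 0.0406 × 282) = 4.79 m.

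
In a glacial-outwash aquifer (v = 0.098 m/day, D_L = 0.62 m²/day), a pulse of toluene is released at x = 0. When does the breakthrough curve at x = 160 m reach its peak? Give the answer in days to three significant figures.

For the 1D instantaneous-source solution, setting ∂C/∂t = 0 at fixed x gives v²t² + 2Dt − x² = 0, so t = (√(D² + v²x²) − D)/v².
√(D² + v²x²) = √(0.62² + 0.098² × 160²) = 15.69; v² = 0.009604.
t = (15.69 − 0.62)/0.009604 = 1570 days (vs. the pure-advection estimate x/v = 1630 d).

1570 days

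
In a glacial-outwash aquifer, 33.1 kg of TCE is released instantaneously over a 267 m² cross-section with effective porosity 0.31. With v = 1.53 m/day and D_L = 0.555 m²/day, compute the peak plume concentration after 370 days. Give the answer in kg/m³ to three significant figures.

The peak of an instantaneous 1D plume sits at x = vt; there the Gaussian factor is 1 and C_max = M/(n_e·A·√(4πDt)), where n_e·A is the pore area the mass is dissolved in.
√(4πDt) = √(4π × 0.555 × 370) = 50.80 m, so C_max = 33.1/(0.31 × 267 × 50.80) = 0.00787 kg/m³.

0.00787 kg/m³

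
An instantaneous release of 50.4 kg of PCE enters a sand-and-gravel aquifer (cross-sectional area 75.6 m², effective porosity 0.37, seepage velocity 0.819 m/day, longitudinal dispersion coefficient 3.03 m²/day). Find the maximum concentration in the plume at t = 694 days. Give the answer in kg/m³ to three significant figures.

0.0111 kg/m³

The peak of an instantaneous 1D plume sits at x = vt; there the Gaussian factor is 1 and C_max = M/(n_e·A·√(4πDt)), where n_e·A is the pore area the mass is dissolved in.
√(4πDt) = √(4π × 3.03 × 694) = 162.6 m, so C_max = 50.4/(0.37 × 75.6 × 162.6) = 0.0111 kg/m³.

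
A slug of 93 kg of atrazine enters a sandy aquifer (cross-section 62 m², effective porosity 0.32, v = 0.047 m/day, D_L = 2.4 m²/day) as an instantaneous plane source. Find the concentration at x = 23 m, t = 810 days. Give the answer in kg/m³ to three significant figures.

For an instantaneous plane source, C(x,t) = M/(n_e·A·√(4πDt)) · exp(−(x−vt)²/(4Dt)), with n_e·A the pore (flow) area.
Plume center vt = 0.047 × 810 = 38.07 m, so the well at 23 m is 15.07 m upgradient of the peak.
√(4πDt) = 156.3 m, giving peak height M/(n_e·A·√(4πDt)) = 93/(0.32 × 62 × 156.3) = 0.02999 kg/m³.
(x−vt)²/(4Dt) = (-15.07)²/(4 × 2.4 × 810) = 0.02921; exp(−0.02921) = 0.9712.
C = 0.02999 × 0.9712 = 0.0291 kg/m³.

0.0291 kg/m³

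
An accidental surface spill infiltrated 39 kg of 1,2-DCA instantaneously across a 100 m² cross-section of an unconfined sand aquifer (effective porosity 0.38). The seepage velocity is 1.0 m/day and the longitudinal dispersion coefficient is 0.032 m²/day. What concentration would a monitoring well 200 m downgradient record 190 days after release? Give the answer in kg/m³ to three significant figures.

For an instantaneous plane source, C(x,t) = M/(n_e·A·√(4πDt)) · exp(−(x−vt)²/(4Dt)), with n_e·A the pore (flow) area.
Plume center vt = 1.0 × 190 = 190 m, so the well at 200 m is 10 m downgradient of the peak.
√(4πDt) = 8.741 m, giving peak height M/(n_e·A·√(4πDt)) = 39/(0.38 × 100 × 8.741) = 0.1174 kg/m³.
(x−vt)²/(4Dt) = (10)²/(4 × 0.032 × 190) = 4.112; exp(−4.112) = 0.01637.
C = 0.1174 × 0.01637 = 0.00192 kg/m³.

0.00192 kg/m³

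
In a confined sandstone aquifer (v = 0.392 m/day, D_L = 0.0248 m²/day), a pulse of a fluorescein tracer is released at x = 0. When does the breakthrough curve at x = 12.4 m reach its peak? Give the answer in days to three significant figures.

For the 1D instantaneous-source solution, setting ∂C/∂t = 0 at fixed x gives v²t² + 2Dt − x² = 0, so t = (√(D² + v²x²) − D)/v².
√(D² + v²x²) = √(0.0248² + 0.392² × 12.4²) = 4.861; v² = 0.153664.
t = (4.861 − 0.0248)/0.153664 = 31.5 days (vs. the pure-advection estimate x/v = 31.6 d).

31.5 days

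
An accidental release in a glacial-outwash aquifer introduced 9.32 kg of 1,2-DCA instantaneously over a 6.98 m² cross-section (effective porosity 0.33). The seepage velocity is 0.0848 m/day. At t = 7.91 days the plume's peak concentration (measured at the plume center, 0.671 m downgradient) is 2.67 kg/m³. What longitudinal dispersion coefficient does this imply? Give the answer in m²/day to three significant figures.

At the plume center C_max = M/(n_e·A·√(4πDt)), so D = M²/(4πt·(n_e·A·C_max)²).
n_e·A·C_max = 0.33 × 6.98 × 2.67 = 6.150 kg/m.
D = 9.32²/(4π × 7.91 × 6.150²) = 0.0231 m²/day.

0.0231 m²/day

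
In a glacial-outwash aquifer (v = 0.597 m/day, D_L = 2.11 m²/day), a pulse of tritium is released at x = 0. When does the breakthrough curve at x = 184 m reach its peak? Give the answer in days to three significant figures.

302 days

For the 1D instantaneous-source solution, setting ∂C/∂t = 0 at fixed x gives v²t² + 2Dt − x² = 0, so t = (√(D² + v²x²) − D)/v².
√(D² + v²x²) = √(2.11² + 0.597² × 184²) = 109.9; v² = 0.356409.
t = (109.9 − 2.11)/0.356409 = 302 days (vs. the pure-advection estimate x/v = 308 d).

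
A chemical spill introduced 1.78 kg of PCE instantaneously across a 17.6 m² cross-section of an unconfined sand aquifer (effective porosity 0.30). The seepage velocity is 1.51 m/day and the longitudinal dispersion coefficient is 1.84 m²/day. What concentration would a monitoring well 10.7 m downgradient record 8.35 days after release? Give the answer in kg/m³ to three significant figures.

0.0229 kg/m³

For an instantaneous plane source, C(x,t) = M/(n_e·A·√(4πDt)) · exp(−(x−vt)²/(4Dt)), with n_e·A the pore (flow) area.
Plume center vt = 1.51 × 8.35 = 12.6085 m, so the well at 10.7 m is 1.9085 m upgradient of the peak.
√(4πDt) = 13.89 m, giving peak height M/(n_e·A·√(4πDt)) = 1.78/(0.30 × 17.6 × 13.89) = 0.02427 kg/m³.
(x−vt)²/(4Dt) = (-1.9085)²/(4 × 1.84 × 8.35) = 0.05927; exp(−0.05927) = 0.9425.
C = 0.02427 × 0.9425 = 0.0229 kg/m³.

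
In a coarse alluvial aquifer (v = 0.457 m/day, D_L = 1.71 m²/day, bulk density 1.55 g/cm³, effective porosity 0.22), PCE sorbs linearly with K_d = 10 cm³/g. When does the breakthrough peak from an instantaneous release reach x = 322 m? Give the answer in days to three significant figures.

Retardation factor R = 1 + ρ_b·K_d/n = 1 + 1.55 × 10/0.22 = 71.45.
Sorption retards both mechanisms: v_R = v/R = 0.006396 m/day, D_R = D/R = 0.02393 m²/day.
Peak time from v_R²t² + 2D_R t − x² = 0: t = (√(D_R² + v_R²x²) − D_R)/v_R².
√(D_R² + v_R²x²) = √(0.02393² + 0.006396² × 322²) = 2.060; v_R² = 4.091e-05.
t = (2.060 − 0.02393)/4.091e-05 = 49800 days.

49800 days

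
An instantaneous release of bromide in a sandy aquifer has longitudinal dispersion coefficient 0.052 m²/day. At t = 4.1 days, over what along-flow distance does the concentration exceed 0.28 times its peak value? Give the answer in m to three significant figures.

The plume is Gaussian with σ = √(2Dt) = √(2 × 0.052 × 4.1) = 0.6530 m.
C/C_peak = exp(−Δx²/(2σ²)) = 0.28 ⇒ Δx = σ·√(−2 ln 0.28) = 0.6530 × 1.596 = 1.042 m.
Width = 2Δx = 2.08 m.

2.08 m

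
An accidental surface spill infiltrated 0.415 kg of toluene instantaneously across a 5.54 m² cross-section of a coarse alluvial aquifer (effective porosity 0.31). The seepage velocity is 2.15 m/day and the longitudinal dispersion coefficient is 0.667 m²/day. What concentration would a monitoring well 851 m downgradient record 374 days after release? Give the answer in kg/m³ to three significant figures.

0.000476 kg/m³

For an instantaneous plane source, C(x,t) = M/(n_e·A·√(4πDt)) · exp(−(x−vt)²/(4Dt)), with n_e·A the pore (flow) area.
Plume center vt = 2.15 × 374 = 804.1 m, so the well at 851 m is 46.9 m downgradient of the peak.
√(4πDt) = 55.99 m, giving peak height M/(n_e·A·√(4πDt)) = 0.415/(0.31 × 5.54 × 55.99) = 0.004316 kg/m³.
(x−vt)²/(4Dt) = (46.9)²/(4 × 0.667 × 374) = 2.204; exp(−2.204) = 0.1104.
C = 0.004316 × 0.1104 = 0.000476 kg/m³.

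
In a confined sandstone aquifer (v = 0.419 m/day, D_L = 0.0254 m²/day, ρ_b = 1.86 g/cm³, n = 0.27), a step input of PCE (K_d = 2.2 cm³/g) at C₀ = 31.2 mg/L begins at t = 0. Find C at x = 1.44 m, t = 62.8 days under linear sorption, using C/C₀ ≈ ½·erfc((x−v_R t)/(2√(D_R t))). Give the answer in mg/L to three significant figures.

20.7 mg/L

Retardation factor R = 1 + ρ_b·K_d/n = 1 + 1.86 × 2.2/0.27 = 16.16.
Sorption retards both mechanisms: v_R = v/R = 0.02593 m/day, D_R = D/R = 0.001572 m²/day.
v_R·t = 0.02593 × 62.8 = 1.628404 m; 2√(D_R t) = 0.6284 m; argument = (1.44 − 1.628404)/0.6284 = -0.2998.
C = C₀ × ½·erfc(-0.2998) = 31.2 × 0.6642 = 20.7 mg/L.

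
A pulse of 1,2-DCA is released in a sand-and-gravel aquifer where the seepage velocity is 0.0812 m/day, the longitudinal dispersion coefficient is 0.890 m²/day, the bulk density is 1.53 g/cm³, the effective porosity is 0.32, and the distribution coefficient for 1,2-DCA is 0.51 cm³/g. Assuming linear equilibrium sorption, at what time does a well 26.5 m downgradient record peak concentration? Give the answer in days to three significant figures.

750 days

Retardation factor R = 1 + ρ_b·K_d/n = 1 + 1.53 × 0.51/0.32 = 3.438.
Sorption retards both mechanisms: v_R = v/R = 0.02362 m/day, D_R = D/R = 0.2589 m²/day.
Peak time from v_R²t² + 2D_R t − x² = 0: t = (√(D_R² + v_R²x²) − D_R)/v_R².
√(D_R² + v_R²x²) = √(0.2589² + 0.02362² × 26.5²) = 0.6774; v_R² = 0.0005579.
t = (0.6774 − 0.2589)/0.0005579 = 750 days.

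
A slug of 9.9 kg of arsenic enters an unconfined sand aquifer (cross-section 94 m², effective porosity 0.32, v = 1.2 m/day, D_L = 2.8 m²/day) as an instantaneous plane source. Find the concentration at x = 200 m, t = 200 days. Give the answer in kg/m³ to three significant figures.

For an instantaneous plane source, C(x,t) = M/(n_e·A·√(4πDt)) · exp(−(x−vt)²/(4Dt)), with n_e·A the pore (flow) area.
Plume center vt = 1.2 × 200 = 240 m, so the well at 200 m is 40 m upgradient of the peak.
√(4πDt) = 83.89 m, giving peak height M/(n_e·A·√(4πDt)) = 9.9/(0.32 × 94 × 83.89) = 0.003923 kg/m³.
(x−vt)²/(4Dt) = (-40)²/(4 × 2.8 × 200) = 0.7143; exp(−0.7143) = 0.4895.
C = 0.003923 × 0.4895 = 0.00192 kg/m³.

0.00192 kg/m³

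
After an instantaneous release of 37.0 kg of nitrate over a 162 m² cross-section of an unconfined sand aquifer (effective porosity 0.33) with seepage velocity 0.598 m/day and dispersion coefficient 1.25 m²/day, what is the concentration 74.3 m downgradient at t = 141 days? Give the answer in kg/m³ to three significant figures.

For an instantaneous plane source, C(x,t) = M/(n_e·A·√(4πDt)) · exp(−(x−vt)²/(4Dt)), with n_e·A the pore (flow) area.
Plume center vt = 0.598 × 141 = 84.318 m, so the well at 74.3 m is 10.018 m upgradient of the peak.
√(4πDt) = 47.06 m, giving peak height M/(n_e·A·√(4πDt)) = 37.0/(0.33 × 162 × 47.06) = 0.01471 kg/m³.
(x−vt)²/(4Dt) = (-10.018)²/(4 × 1.25 × 141) = 0.1424; exp(−0.1424) = 0.8673.
C = 0.01471 × 0.8673 = 0.0128 kg/m³.

0.0128 kg/m³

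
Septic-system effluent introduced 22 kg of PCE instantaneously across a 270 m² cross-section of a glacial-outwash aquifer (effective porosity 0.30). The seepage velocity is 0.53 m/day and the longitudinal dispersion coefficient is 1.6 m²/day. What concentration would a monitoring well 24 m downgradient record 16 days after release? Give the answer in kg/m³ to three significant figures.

0.00144 kg/m³

For an instantaneous plane source, C(x,t) = M/(n_e·A·√(4πDt)) · exp(−(x−vt)²/(4Dt)), with n_e·A the pore (flow) area.
Plume center vt = 0.53 × 16 = 8.48 m, so the well at 24 m is 15.52 m downgradient of the peak.
√(4πDt) = 17.94 m, giving peak height M/(n_e·A·√(4πDt)) = 22/(0.30 × 270 × 17.94) = 0.01514 kg/m³.
(x−vt)²/(4Dt) = (15.52)²/(4 × 1.6 × 16) = 2.352; exp(−2.352) = 0.09518.
C = 0.01514 × 0.09518 = 0.00144 kg/m³.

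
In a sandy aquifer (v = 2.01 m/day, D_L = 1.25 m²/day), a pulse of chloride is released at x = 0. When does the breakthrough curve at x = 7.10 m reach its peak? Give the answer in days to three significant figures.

For the 1D instantaneous-source solution, setting ∂C/∂t = 0 at fixed x gives v²t² + 2Dt − x² = 0, so t = (√(D² + v²x²) − D)/v².
√(D² + v²x²) = √(1.25² + 2.01² × 7.10²) = 14.33; v² = 4.0401.
t = (14.33 − 1.25)/4.0401 = 3.24 days (vs. the pure-advection estimate x/v = 3.53 d).

3.24 days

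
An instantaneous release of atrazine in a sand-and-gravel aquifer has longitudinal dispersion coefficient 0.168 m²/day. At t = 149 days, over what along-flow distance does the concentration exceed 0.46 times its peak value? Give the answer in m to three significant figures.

The plume is Gaussian with σ = √(2Dt) = √(2 × 0.168 × 149) = 7.076 m.
C/C_peak = exp(−Δx²/(2σ²)) = 0.46 ⇒ Δx = σ·√(−2 ln 0.46) = 7.076 × 1.246 = 8.817 m.
Width = 2Δx = 17.6 m.

17.6 m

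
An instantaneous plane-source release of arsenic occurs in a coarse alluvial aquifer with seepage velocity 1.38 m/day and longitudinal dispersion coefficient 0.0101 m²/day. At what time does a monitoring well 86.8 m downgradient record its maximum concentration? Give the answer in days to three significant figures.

For the 1D instantaneous-source solution, setting ∂C/∂t = 0 at fixed x gives v²t² + 2Dt − x² = 0, so t = (√(D² + v²x²) − D)/v².
√(D² + v²x²) = √(0.0101² + 1.38² × 86.8²) = 119.8; v² = 1.9044.
t = (119.8 − 0.0101)/1.9044 = 62.9 days (vs. the pure-advection estimate x/v = 62.9 d).

62.9 days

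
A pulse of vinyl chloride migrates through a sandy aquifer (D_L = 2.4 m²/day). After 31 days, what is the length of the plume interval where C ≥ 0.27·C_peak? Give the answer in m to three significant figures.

39.5 m

The plume is Gaussian with σ = √(2Dt) = √(2 × 2.4 × 31) = 12.20 m.
C/C_peak = exp(−Δx²/(2σ²)) = 0.27 ⇒ Δx = σ·√(−2 ln 0.27) = 12.20 × 1.618 = 19.74 m.
Width = 2Δx = 39.5 m.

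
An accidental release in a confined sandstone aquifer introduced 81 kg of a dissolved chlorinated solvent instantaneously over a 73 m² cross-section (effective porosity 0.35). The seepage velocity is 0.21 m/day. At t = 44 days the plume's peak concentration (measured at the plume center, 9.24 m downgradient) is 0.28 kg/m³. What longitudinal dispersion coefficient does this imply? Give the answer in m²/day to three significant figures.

0.232 m²/day

At the plume center C_max = M/(n_e·A·√(4πDt)), so D = M²/(4πt·(n_e·A·C_max)²).
n_e·A·C_max = 0.35 × 73 × 0.28 = 7.154 kg/m.
D = 81²/(4π × 44 × 7.154²) = 0.232 m²/day.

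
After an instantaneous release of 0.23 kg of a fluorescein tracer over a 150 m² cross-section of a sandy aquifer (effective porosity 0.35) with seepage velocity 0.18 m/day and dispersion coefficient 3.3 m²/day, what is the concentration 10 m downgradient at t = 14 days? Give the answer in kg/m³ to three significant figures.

0.000134 kg/m³

For an instantaneous plane source, C(x,t) = M/(n_e·A·√(4πDt)) · exp(−(x−vt)²/(4Dt)), with n_e·A the pore (flow) area.
Plume center vt = 0.18 × 14 = 2.52 m, so the well at 10 m is 7.48 m downgradient of the peak.
√(4πDt) = 24.09 m, giving peak height M/(n_e·A·√(4πDt)) = 0.23/(0.35 × 150 × 24.09) = 0.0001819 kg/m³.
(x−vt)²/(4Dt) = (7.48)²/(4 × 3.3 × 14) = 0.3028; exp(−0.3028) = 0.7387.
C = 0.0001819 × 0.7387 = 0.000134 kg/m³.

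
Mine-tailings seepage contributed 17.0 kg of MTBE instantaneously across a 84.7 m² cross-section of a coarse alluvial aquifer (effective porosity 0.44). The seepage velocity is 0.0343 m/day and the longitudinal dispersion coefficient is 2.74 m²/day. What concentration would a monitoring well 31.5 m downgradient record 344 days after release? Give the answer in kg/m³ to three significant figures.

For an instantaneous plane source, C(x,t) = M/(n_e·A·√(4πDt)) · exp(−(x−vt)²/(4Dt)), with n_e·A the pore (flow) area.
Plume center vt = 0.0343 × 344 = 11.7992 m, so the well at 31.5 m is 19.7008 m downgradient of the peak.
√(4πDt) = 108.8 m, giving peak height M/(n_e·A·√(4πDt)) = 17.0/(0.44 × 84.7 × 108.8) = 0.004193 kg/m³.
(x−vt)²/(4Dt) = (19.7008)²/(4 × 2.74 × 344) = 0.1029; exp(−0.1029) = 0.9022.
C = 0.004193 × 0.9022 = 0.00378 kg/m³.

0.00378 kg/m³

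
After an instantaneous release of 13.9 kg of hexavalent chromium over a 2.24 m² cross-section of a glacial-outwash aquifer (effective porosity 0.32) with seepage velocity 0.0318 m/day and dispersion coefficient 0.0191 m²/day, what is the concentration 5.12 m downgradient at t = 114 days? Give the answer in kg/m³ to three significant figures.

For an instantaneous plane source, C(x,t) = M/(n_e·A·√(4πDt)) · exp(−(x−vt)²/(4Dt)), with n_e·A the pore (flow) area.
Plume center vt = 0.0318 × 114 = 3.6252 m, so the well at 5.12 m is 1.4948 m downgradient of the peak.
√(4πDt) = 5.231 m, giving peak height M/(n_e·A·√(4πDt)) = 13.9/(0.32 × 2.24 × 5.231) = 3.707 kg/m³.
(x−vt)²/(4Dt) = (1.4948)²/(4 × 0.0191 × 114) = 0.2565; exp(−0.2565) = 0.7738.
C = 3.707 × 0.7738 = 2.87 kg/m³.

2.87 kg/m³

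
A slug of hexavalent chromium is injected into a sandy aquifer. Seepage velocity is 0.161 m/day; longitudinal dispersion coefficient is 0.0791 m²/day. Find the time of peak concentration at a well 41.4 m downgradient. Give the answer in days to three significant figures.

For the 1D instantaneous-source solution, setting ∂C/∂t = 0 at fixed x gives v²t² + 2Dt − x² = 0, so t = (√(D² + v²x²) − D)/v².
√(D² + v²x²) = √(0.0791² + 0.161² × 41.4²) = 6.666; v² = 0.025921.
t = (6.666 − 0.0791)/0.025921 = 254 days (vs. the pure-advection estimate x/v = 257 d).

254 days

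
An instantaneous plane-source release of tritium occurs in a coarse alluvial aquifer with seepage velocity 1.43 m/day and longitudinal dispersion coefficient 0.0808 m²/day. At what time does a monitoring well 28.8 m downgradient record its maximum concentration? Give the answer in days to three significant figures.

For the 1D instantaneous-source solution, setting ∂C/∂t = 0 at fixed x gives v²t² + 2Dt − x² = 0, so t = (√(D² + v²x²) − D)/v².
√(D² + v²x²) = √(0.0808² + 1.43² × 28.8²) = 41.18; v² = 2.0449.
t = (41.18 − 0.0808)/2.0449 = 20.1 days (vs. the pure-advection estimate x/v = 20.1 d).

20.1 days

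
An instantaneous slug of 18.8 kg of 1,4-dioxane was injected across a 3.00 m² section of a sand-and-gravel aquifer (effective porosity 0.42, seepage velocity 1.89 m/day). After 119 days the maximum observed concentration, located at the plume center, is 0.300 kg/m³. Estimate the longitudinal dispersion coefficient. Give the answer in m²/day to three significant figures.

1.65 m²/day

At the plume center C_max = M/(n_e·A·√(4πDt)), so D = M²/(4πt·(n_e·A·C_max)²).
n_e·A·C_max = 0.42 × 3.00 × 0.300 = 0.3780 kg/m.
D = 18.8²/(4π × 119 × 0.3780²) = 1.65 m²/day.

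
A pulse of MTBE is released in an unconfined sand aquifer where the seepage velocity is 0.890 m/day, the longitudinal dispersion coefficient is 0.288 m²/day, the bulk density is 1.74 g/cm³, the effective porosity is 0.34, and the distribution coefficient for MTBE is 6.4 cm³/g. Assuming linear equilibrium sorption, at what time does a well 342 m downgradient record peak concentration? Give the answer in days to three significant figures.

Retardation factor R = 1 + ρ_b·K_d/n = 1 + 1.74 × 6.4/0.34 = 33.75.
Sorption retards both mechanisms: v_R = v/R = 0.02637 m/day, D_R = D/R = 0.008533 m²/day.
Peak time from v_R²t² + 2D_R t − x² = 0: t = (√(D_R² + v_R²x²) − D_R)/v_R².
√(D_R² + v_R²x²) = √(0.008533² + 0.02637² × 342²) = 9.019; v_R² = 0.0006954.
t = (9.019 − 0.008533)/0.0006954 = 13000 days.

13000 days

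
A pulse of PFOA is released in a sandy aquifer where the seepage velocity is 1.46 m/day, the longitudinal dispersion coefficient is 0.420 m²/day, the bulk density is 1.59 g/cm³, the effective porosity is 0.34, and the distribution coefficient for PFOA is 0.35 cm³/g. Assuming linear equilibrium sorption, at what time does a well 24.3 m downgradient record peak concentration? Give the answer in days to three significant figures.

43.4 days

Retardation factor R = 1 + ρ_b·K_d/n = 1 + 1.59 × 0.35/0.34 = 2.637.
Sorption retards both mechanisms: v_R = v/R = 0.5537 m/day, D_R = D/R = 0.1593 m²/day.
Peak time from v_R²t² + 2D_R t − x² = 0: t = (√(D_R² + v_R²x²) − D_R)/v_R².
√(D_R² + v_R²x²) = √(0.1593² + 0.5537² × 24.3²) = 13.46; v_R² = 0.3066.
t = (13.46 − 0.1593)/0.3066 = 43.4 days.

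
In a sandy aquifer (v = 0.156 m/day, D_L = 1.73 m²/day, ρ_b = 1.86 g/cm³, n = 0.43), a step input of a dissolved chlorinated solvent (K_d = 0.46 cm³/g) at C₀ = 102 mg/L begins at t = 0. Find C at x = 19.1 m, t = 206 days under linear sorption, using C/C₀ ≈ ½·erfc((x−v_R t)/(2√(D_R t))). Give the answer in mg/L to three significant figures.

30.0 mg/L

Retardation factor R = 1 + ρ_b·K_d/n = 1 + 1.86 × 0.46/0.43 = 2.990.
Sorption retards both mechanisms: v_R = v/R = 0.05217 m/day, D_R = D/R = 0.5786 m²/day.
v_R·t = 0.05217 × 206 = 10.74702 m; 2√(D_R t) = 21.83 m; argument = (19.1 − 10.74702)/21.83 = 0.3826.
C = C₀ × ½·erfc(0.3826) = 102 × 0.2942 = 30.0 mg/L.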